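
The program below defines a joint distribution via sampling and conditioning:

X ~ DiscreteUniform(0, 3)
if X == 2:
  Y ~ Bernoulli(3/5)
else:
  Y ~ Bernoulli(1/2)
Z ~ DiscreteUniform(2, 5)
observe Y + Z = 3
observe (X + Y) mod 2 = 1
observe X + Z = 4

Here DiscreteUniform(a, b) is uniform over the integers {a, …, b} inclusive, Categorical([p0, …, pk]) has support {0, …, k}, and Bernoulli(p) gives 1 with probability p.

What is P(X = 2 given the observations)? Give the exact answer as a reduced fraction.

P(X = 2 | obs) = 6/11

Enumerate traces; 2 have nonzero weight after conditioning:
  (X=1, Y=0, Z=3) weight 1/32
  (X=2, Y=1, Z=2) weight 3/80
Group by X:
  weight(X=1) = 1/32
  weight(X=2) = 3/80
Total weight = 1/32 + 3/80 = 11/160
P(X=1 | obs) = 1/32 / 11/160 = 5/11
P(X=2 | obs) = 3/80 / 11/160 = 6/11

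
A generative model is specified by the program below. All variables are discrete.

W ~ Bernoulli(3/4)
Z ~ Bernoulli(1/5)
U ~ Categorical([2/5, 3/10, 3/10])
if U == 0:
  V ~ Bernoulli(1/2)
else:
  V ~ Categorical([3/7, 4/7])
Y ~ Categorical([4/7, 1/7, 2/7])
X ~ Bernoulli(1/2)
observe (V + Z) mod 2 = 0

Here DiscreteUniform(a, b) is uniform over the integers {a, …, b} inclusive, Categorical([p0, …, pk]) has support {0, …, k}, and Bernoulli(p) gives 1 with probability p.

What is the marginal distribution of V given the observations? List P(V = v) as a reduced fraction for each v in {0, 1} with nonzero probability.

P(V=0) = 64/83, P(V=1) = 19/83

Enumerate traces; 72 have nonzero weight after conditioning:
  (W=0, Z=0, U=0, V=0, Y=0, X=0) weight 2/175
  (W=0, Z=0, U=0, V=0, Y=0, X=1) weight 2/175
  (W=0, Z=0, U=0, V=0, Y=1, X=0) weight 1/350
  (W=0, Z=0, U=0, V=0, Y=1, X=1) weight 1/350
  (W=0, Z=0, U=0, V=0, Y=2, X=0) weight 1/175
  (W=0, Z=0, U=0, V=0, Y=2, X=1) weight 1/175
  (W=0, Z=0, U=1, V=0, Y=0, X=0) weight 9/1225
  (W=0, Z=0, U=1, V=0, Y=0, X=1) weight 9/1225
  (W=0, Z=1, U=0, V=1, Y=0, X=0) weight 1/350
  … 63 more
Group by V:
  weight(V=0) = 64/175
  weight(V=1) = 19/175
Total weight = 64/175 + 19/175 = 83/175
P(V=0 | obs) = 64/175 / 83/175 = 64/83
P(V=1 | obs) = 19/175 / 83/175 = 19/83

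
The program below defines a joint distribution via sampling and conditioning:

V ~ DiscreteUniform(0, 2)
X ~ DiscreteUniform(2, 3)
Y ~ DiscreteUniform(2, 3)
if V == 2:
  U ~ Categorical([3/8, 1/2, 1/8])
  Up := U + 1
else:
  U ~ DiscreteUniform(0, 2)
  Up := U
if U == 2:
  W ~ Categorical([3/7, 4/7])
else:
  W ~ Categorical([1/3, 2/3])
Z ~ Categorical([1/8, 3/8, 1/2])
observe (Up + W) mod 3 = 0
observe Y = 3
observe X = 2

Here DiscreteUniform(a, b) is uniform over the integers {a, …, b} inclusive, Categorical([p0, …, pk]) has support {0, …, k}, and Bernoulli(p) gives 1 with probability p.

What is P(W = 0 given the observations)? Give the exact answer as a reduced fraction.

P(W = 0 | obs) = 139/499

Enumerate traces; 18 have nonzero weight after conditioning:
  (V=0, X=2, Y=3, U=0, W=0, Z=0) weight 1/864
  (V=0, X=2, Y=3, U=0, W=0, Z=1) weight 1/288
  (V=0, X=2, Y=3, U=0, W=0, Z=2) weight 1/216
  (V=0, X=2, Y=3, U=2, W=1, Z=0) weight 1/504
  (V=0, X=2, Y=3, U=2, W=1, Z=1) weight 1/168
  (V=0, X=2, Y=3, U=2, W=1, Z=2) weight 1/126
  (V=1, X=2, Y=3, U=0, W=0, Z=0) weight 1/864
  (V=1, X=2, Y=3, U=0, W=0, Z=1) weight 1/288
  … 10 more
Group by W:
  weight(W=0) = 139/6048
  weight(W=1) = 5/84
Total weight = 139/6048 + 5/84 = 499/6048
P(W=0 | obs) = 139/6048 / 499/6048 = 139/499
P(W=1 | obs) = 5/84 / 499/6048 = 360/499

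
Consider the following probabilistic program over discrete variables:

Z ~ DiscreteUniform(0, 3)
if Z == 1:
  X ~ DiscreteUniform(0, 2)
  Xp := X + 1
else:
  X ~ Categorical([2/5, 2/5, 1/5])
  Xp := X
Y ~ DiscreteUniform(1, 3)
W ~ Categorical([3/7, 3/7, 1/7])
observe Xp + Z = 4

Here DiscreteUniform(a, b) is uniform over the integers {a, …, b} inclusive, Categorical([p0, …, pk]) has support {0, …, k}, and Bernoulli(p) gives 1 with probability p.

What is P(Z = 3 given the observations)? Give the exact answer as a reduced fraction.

P(Z = 3 | obs) = 3/7

Enumerate traces; 27 have nonzero weight after conditioning:
  (Z=1, X=2, Y=1, W=0) weight 1/84
  (Z=1, X=2, Y=1, W=1) weight 1/84
  (Z=1, X=2, Y=1, W=2) weight 1/252
  (Z=1, X=2, Y=2, W=0) weight 1/84
  (Z=1, X=2, Y=2, W=1) weight 1/84
  (Z=1, X=2, Y=2, W=2) weight 1/252
  (Z=1, X=2, Y=3, W=0) weight 1/84
  (Z=1, X=2, Y=3, W=1) weight 1/84
  (Z=2, X=2, Y=1, W=0) weight 1/140
  (Z=3, X=1, Y=1, W=0) weight 1/70
  … 17 more
Group by Z:
  weight(Z=1) = 1/12
  weight(Z=2) = 1/20
  weight(Z=3) = 1/10
Total weight = 1/12 + 1/20 + 1/10 = 7/30
P(Z=1 | obs) = 1/12 / 7/30 = 5/14
P(Z=2 | obs) = 1/20 / 7/30 = 3/14
P(Z=3 | obs) = 1/10 / 7/30 = 3/7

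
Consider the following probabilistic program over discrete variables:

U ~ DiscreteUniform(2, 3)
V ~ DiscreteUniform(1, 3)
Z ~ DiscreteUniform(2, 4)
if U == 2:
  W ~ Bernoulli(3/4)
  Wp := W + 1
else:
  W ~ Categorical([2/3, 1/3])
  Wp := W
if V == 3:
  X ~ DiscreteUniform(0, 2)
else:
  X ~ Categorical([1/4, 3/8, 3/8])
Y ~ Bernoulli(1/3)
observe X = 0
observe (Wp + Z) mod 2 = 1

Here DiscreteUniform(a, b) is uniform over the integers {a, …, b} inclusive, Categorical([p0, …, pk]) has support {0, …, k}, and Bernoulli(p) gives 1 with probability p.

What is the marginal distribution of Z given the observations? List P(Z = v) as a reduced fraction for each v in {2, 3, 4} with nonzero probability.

Enumerate traces; 36 have nonzero weight after conditioning:
  (U=2, V=1, Z=2, W=0, X=0, Y=0) weight 1/432
  (U=2, V=1, Z=2, W=0, X=0, Y=1) weight 1/864
  (U=2, V=1, Z=3, W=1, X=0, Y=0) weight 1/144
  (U=2, V=1, Z=3, W=1, X=0, Y=1) weight 1/288
  (U=2, V=1, Z=4, W=0, X=0, Y=0) weight 1/432
  (U=2, V=1, Z=4, W=0, X=0, Y=1) weight 1/864
  (U=2, V=2, Z=2, W=0, X=0, Y=0) weight 1/432
  (U=2, V=2, Z=2, W=0, X=0, Y=1) weight 1/864
  … 28 more
Group by Z:
  weight(Z=2) = 35/1296
  weight(Z=3) = 85/1296
  weight(Z=4) = 35/1296
Total weight = 35/1296 + 85/1296 + 35/1296 = 155/1296
P(Z=2 | obs) = 35/1296 / 155/1296 = 7/31
P(Z=3 | obs) = 85/1296 / 155/1296 = 17/31
P(Z=4 | obs) = 35/1296 / 155/1296 = 7/31

P(Z=2) = 7/31, P(Z=3) = 17/31, P(Z=4) = 7/31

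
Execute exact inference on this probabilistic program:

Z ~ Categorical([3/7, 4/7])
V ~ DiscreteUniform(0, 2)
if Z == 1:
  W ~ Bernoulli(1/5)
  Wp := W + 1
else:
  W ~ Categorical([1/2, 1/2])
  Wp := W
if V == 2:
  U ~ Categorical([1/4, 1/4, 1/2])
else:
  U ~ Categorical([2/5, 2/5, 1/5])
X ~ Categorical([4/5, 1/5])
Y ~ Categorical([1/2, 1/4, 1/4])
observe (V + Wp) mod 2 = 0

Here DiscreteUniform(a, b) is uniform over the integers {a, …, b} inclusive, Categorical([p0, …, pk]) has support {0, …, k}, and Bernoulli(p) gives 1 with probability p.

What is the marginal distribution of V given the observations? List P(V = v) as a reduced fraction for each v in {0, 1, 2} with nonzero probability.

Enumerate traces; 108 have nonzero weight after conditioning:
  (Z=0, V=0, W=0, U=0, X=0, Y=0) weight 2/175
  (Z=0, V=0, W=0, U=0, X=0, Y=1) weight 1/175
  (Z=0, V=0, W=0, U=0, X=0, Y=2) weight 1/175
  (Z=0, V=0, W=0, U=0, X=1, Y=0) weight 1/350
  (Z=0, V=0, W=0, U=0, X=1, Y=1) weight 1/700
  (Z=0, V=0, W=0, U=0, X=1, Y=2) weight 1/700
  (Z=0, V=0, W=0, U=1, X=0, Y=0) weight 2/175
  (Z=0, V=0, W=0, U=1, X=0, Y=1) weight 1/175
  (Z=0, V=1, W=1, U=0, X=0, Y=0) weight 2/175
  (Z=0, V=2, W=0, U=0, X=0, Y=0) weight 1/140
  … 98 more
Group by V:
  weight(V=0) = 23/210
  weight(V=1) = 47/210
  weight(V=2) = 23/210
Total weight = 23/210 + 47/210 + 23/210 = 31/70
P(V=0 | obs) = 23/210 / 31/70 = 23/93
P(V=1 | obs) = 47/210 / 31/70 = 47/93
P(V=2 | obs) = 23/210 / 31/70 = 23/93

P(V=0) = 23/93, P(V=1) = 47/93, P(V=2) = 23/93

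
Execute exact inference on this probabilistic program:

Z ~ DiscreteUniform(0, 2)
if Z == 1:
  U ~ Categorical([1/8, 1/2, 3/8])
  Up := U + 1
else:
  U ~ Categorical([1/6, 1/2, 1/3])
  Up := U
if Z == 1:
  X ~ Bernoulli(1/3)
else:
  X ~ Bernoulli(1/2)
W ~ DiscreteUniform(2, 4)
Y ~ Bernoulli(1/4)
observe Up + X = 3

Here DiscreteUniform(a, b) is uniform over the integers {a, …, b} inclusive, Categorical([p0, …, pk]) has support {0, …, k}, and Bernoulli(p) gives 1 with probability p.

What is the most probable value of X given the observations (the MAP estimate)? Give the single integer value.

argmax_v P(X = v | obs) = 1

Enumerate traces; 24 have nonzero weight after conditioning:
  (Z=0, U=2, X=1, W=2, Y=0) weight 1/72
  (Z=0, U=2, X=1, W=2, Y=1) weight 1/216
  (Z=0, U=2, X=1, W=3, Y=0) weight 1/72
  (Z=0, U=2, X=1, W=3, Y=1) weight 1/216
  (Z=0, U=2, X=1, W=4, Y=0) weight 1/72
  (Z=0, U=2, X=1, W=4, Y=1) weight 1/216
  (Z=1, U=1, X=1, W=2, Y=0) weight 1/72
  (Z=1, U=1, X=1, W=2, Y=1) weight 1/216
  (Z=1, U=2, X=0, W=2, Y=0) weight 1/48
  … 15 more
Group by X:
  weight(X=0) = 1/12
  weight(X=1) = 1/6
Total weight = 1/12 + 1/6 = 1/4
P(X=0 | obs) = 1/12 / 1/4 = 1/3
P(X=1 | obs) = 1/6 / 1/4 = 2/3
argmax = 1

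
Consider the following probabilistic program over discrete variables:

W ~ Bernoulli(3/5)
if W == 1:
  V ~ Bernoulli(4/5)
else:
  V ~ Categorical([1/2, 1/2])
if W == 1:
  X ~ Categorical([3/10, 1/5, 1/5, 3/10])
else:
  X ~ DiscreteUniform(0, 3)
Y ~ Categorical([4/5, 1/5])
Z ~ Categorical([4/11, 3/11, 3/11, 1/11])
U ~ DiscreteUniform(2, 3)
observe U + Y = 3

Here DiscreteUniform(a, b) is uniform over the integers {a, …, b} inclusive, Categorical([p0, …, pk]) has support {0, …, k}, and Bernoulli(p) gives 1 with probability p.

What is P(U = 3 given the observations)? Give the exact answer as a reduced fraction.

Enumerate traces; 128 have nonzero weight after conditioning:
  (W=0, V=0, X=0, Y=0, Z=0, U=3) weight 2/275
  (W=0, V=0, X=0, Y=0, Z=1, U=3) weight 3/550
  (W=0, V=0, X=0, Y=0, Z=2, U=3) weight 3/550
  (W=0, V=0, X=0, Y=0, Z=3, U=3) weight 1/550
  (W=0, V=0, X=0, Y=1, Z=0, U=2) weight 1/550
  (W=0, V=0, X=0, Y=1, Z=1, U=2) weight 3/2200
  (W=0, V=0, X=0, Y=1, Z=2, U=2) weight 3/2200
  (W=0, V=0, X=0, Y=1, Z=3, U=2) weight 1/2200
  … 120 more
Group by U:
  weight(U=2) = 1/10
  weight(U=3) = 2/5
Total weight = 1/10 + 2/5 = 1/2
P(U=2 | obs) = 1/10 / 1/2 = 1/5
P(U=3 | obs) = 2/5 / 1/2 = 4/5

P(U = 3 | obs) = 4/5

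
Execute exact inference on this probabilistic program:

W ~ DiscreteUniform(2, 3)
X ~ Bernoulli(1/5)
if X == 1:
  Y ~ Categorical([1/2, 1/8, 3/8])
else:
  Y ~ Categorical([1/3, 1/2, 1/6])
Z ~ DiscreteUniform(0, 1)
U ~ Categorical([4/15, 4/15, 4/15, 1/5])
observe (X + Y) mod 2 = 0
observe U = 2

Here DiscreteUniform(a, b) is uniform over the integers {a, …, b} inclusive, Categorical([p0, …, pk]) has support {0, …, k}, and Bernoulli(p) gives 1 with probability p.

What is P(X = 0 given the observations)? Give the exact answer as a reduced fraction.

P(X = 0 | obs) = 16/17

Enumerate traces; 12 have nonzero weight after conditioning:
  (W=2, X=0, Y=0, Z=0, U=2) weight 4/225
  (W=2, X=0, Y=0, Z=1, U=2) weight 4/225
  (W=2, X=0, Y=2, Z=0, U=2) weight 2/225
  (W=2, X=0, Y=2, Z=1, U=2) weight 2/225
  (W=2, X=1, Y=1, Z=0, U=2) weight 1/600
  (W=2, X=1, Y=1, Z=1, U=2) weight 1/600
  (W=3, X=0, Y=0, Z=0, U=2) weight 4/225
  (W=3, X=0, Y=0, Z=1, U=2) weight 4/225
  … 4 more
Group by X:
  weight(X=0) = 8/75
  weight(X=1) = 1/150
Total weight = 8/75 + 1/150 = 17/150
P(X=0 | obs) = 8/75 / 17/150 = 16/17
P(X=1 | obs) = 1/150 / 17/150 = 1/17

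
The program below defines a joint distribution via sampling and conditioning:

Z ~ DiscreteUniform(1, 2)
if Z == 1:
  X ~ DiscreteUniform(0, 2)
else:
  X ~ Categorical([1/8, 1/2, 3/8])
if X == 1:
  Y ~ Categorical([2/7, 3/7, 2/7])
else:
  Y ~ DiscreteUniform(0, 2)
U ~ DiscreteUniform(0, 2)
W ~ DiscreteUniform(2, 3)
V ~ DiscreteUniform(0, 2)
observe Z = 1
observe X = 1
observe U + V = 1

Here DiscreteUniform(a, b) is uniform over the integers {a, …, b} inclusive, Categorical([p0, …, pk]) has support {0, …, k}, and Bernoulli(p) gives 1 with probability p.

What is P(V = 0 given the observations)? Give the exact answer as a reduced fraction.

P(V = 0 | obs) = 1/2

Enumerate traces; 12 have nonzero weight after conditioning:
  (Z=1, X=1, Y=0, U=0, W=2, V=1) weight 1/378
  (Z=1, X=1, Y=0, U=0, W=3, V=1) weight 1/378
  (Z=1, X=1, Y=0, U=1, W=2, V=0) weight 1/378
  (Z=1, X=1, Y=0, U=1, W=3, V=0) weight 1/378
  (Z=1, X=1, Y=1, U=0, W=2, V=1) weight 1/252
  (Z=1, X=1, Y=1, U=0, W=3, V=1) weight 1/252
  (Z=1, X=1, Y=1, U=1, W=2, V=0) weight 1/252
  (Z=1, X=1, Y=1, U=1, W=3, V=0) weight 1/252
  … 4 more
Group by V:
  weight(V=0) = 1/54
  weight(V=1) = 1/54
Total weight = 1/54 + 1/54 = 1/27
P(V=0 | obs) = 1/54 / 1/27 = 1/2
P(V=1 | obs) = 1/54 / 1/27 = 1/2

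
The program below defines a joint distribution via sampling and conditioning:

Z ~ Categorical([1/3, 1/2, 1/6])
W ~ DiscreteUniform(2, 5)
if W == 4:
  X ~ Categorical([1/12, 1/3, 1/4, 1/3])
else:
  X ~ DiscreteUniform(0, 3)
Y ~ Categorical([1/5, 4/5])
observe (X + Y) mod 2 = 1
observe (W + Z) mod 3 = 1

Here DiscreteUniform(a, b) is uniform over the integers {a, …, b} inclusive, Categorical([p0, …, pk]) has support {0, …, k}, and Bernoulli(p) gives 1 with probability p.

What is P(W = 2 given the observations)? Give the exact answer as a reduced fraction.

Enumerate traces; 16 have nonzero weight after conditioning:
  (Z=0, W=4, X=0, Y=1) weight 1/180
  (Z=0, W=4, X=1, Y=0) weight 1/180
  (Z=0, W=4, X=2, Y=1) weight 1/60
  (Z=0, W=4, X=3, Y=0) weight 1/180
  (Z=1, W=3, X=0, Y=1) weight 1/40
  (Z=1, W=3, X=1, Y=0) weight 1/160
  (Z=1, W=3, X=2, Y=1) weight 1/40
  (Z=1, W=3, X=3, Y=0) weight 1/160
  (Z=2, W=2, X=0, Y=1) weight 1/120
  (Z=2, W=5, X=0, Y=1) weight 1/120
  … 6 more
Group by W:
  weight(W=2) = 1/48
  weight(W=3) = 1/16
  weight(W=4) = 1/30
  weight(W=5) = 1/48
Total weight = 1/48 + 1/16 + 1/30 + 1/48 = 11/80
P(W=2 | obs) = 1/48 / 11/80 = 5/33
P(W=3 | obs) = 1/16 / 11/80 = 5/11
P(W=4 | obs) = 1/30 / 11/80 = 8/33
P(W=5 | obs) = 1/48 / 11/80 = 5/33

P(W = 2 | obs) = 5/33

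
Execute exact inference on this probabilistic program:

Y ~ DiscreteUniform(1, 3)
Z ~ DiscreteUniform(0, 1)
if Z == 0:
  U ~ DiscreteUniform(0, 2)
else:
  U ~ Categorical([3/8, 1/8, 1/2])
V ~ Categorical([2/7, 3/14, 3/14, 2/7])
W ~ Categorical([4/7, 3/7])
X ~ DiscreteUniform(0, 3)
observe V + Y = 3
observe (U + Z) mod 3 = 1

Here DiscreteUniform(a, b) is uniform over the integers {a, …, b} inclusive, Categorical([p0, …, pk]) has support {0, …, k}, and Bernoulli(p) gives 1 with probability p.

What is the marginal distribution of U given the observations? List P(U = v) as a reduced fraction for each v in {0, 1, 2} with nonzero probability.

Enumerate traces; 48 have nonzero weight after conditioning:
  (Y=1, Z=0, U=1, V=2, W=0, X=0) weight 1/588
  (Y=1, Z=0, U=1, V=2, W=0, X=1) weight 1/588
  (Y=1, Z=0, U=1, V=2, W=0, X=2) weight 1/588
  (Y=1, Z=0, U=1, V=2, W=0, X=3) weight 1/588
  (Y=1, Z=0, U=1, V=2, W=1, X=0) weight 1/784
  (Y=1, Z=0, U=1, V=2, W=1, X=1) weight 1/784
  (Y=1, Z=0, U=1, V=2, W=1, X=2) weight 1/784
  (Y=1, Z=0, U=1, V=2, W=1, X=3) weight 1/784
  (Y=1, Z=1, U=0, V=2, W=0, X=0) weight 3/1568
  … 39 more
Group by U:
  weight(U=0) = 5/112
  weight(U=1) = 5/126
Total weight = 5/112 + 5/126 = 85/1008
P(U=0 | obs) = 5/112 / 85/1008 = 9/17
P(U=1 | obs) = 5/126 / 85/1008 = 8/17

P(U=0) = 9/17, P(U=1) = 8/17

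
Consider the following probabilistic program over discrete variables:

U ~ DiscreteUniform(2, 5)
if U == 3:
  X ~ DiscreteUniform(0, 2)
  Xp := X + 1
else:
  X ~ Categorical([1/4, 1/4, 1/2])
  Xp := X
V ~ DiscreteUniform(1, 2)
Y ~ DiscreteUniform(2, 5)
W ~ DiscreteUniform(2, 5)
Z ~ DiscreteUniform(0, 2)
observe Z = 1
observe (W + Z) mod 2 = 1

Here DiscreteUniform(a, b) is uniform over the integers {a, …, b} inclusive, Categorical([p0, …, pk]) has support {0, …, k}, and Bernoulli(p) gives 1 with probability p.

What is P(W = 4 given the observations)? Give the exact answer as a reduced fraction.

Enumerate traces; 192 have nonzero weight after conditioning:
  (U=2, X=0, V=1, Y=2, W=2, Z=1) weight 1/1536
  (U=2, X=0, V=1, Y=2, W=4, Z=1) weight 1/1536
  (U=2, X=0, V=1, Y=3, W=2, Z=1) weight 1/1536
  (U=2, X=0, V=1, Y=3, W=4, Z=1) weight 1/1536
  (U=2, X=0, V=1, Y=4, W=2, Z=1) weight 1/1536
  (U=2, X=0, V=1, Y=4, W=4, Z=1) weight 1/1536
  (U=2, X=0, V=1, Y=5, W=2, Z=1) weight 1/1536
  (U=2, X=0, V=1, Y=5, W=4, Z=1) weight 1/1536
  … 184 more
Group by W:
  weight(W=2) = 1/12
  weight(W=4) = 1/12
Total weight = 1/12 + 1/12 = 1/6
P(W=2 | obs) = 1/12 / 1/6 = 1/2
P(W=4 | obs) = 1/12 / 1/6 = 1/2

P(W = 4 | obs) = 1/2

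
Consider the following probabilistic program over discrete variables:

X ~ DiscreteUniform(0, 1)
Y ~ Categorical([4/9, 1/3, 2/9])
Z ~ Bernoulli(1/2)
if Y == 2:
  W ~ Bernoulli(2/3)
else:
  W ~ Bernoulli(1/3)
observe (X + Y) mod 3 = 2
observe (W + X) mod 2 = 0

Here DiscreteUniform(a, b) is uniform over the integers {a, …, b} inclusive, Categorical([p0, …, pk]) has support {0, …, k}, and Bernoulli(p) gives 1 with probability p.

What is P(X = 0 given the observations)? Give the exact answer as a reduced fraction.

P(X = 0 | obs) = 2/5

Enumerate traces; 4 have nonzero weight after conditioning:
  (X=0, Y=2, Z=0, W=0) weight 1/54
  (X=0, Y=2, Z=1, W=0) weight 1/54
  (X=1, Y=1, Z=0, W=1) weight 1/36
  (X=1, Y=1, Z=1, W=1) weight 1/36
Group by X:
  weight(X=0) = 1/27
  weight(X=1) = 1/18
Total weight = 1/27 + 1/18 = 5/54
P(X=0 | obs) = 1/27 / 5/54 = 2/5
P(X=1 | obs) = 1/18 / 5/54 = 3/5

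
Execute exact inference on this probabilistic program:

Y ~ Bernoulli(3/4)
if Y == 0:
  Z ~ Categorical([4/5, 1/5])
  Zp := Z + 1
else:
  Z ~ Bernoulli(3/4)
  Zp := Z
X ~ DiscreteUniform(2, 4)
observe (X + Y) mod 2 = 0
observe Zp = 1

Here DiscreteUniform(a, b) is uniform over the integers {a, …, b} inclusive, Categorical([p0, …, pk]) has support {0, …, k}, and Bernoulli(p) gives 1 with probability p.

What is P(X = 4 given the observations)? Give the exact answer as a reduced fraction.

P(X = 4 | obs) = 16/77

Enumerate traces; 3 have nonzero weight after conditioning:
  (Y=0, Z=0, X=2) weight 1/15
  (Y=0, Z=0, X=4) weight 1/15
  (Y=1, Z=1, X=3) weight 3/16
Group by X:
  weight(X=2) = 1/15
  weight(X=3) = 3/16
  weight(X=4) = 1/15
Total weight = 1/15 + 3/16 + 1/15 = 77/240
P(X=2 | obs) = 1/15 / 77/240 = 16/77
P(X=3 | obs) = 3/16 / 77/240 = 45/77
P(X=4 | obs) = 1/15 / 77/240 = 16/77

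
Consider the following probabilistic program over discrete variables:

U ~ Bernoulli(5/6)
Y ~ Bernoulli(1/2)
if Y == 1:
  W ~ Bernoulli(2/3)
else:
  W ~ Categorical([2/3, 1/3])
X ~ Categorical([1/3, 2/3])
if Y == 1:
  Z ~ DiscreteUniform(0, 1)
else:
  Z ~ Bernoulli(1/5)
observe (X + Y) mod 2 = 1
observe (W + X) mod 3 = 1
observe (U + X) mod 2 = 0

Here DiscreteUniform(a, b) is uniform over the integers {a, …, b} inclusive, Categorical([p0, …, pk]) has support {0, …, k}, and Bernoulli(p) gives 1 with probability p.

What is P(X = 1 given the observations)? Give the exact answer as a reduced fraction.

P(X = 1 | obs) = 10/11

Enumerate traces; 4 have nonzero weight after conditioning:
  (U=0, Y=1, W=1, X=0, Z=0) weight 1/108
  (U=0, Y=1, W=1, X=0, Z=1) weight 1/108
  (U=1, Y=0, W=0, X=1, Z=0) weight 4/27
  (U=1, Y=0, W=0, X=1, Z=1) weight 1/27
Group by X:
  weight(X=0) = 1/54
  weight(X=1) = 5/27
Total weight = 1/54 + 5/27 = 11/54
P(X=0 | obs) = 1/54 / 11/54 = 1/11
P(X=1 | obs) = 5/27 / 11/54 = 10/11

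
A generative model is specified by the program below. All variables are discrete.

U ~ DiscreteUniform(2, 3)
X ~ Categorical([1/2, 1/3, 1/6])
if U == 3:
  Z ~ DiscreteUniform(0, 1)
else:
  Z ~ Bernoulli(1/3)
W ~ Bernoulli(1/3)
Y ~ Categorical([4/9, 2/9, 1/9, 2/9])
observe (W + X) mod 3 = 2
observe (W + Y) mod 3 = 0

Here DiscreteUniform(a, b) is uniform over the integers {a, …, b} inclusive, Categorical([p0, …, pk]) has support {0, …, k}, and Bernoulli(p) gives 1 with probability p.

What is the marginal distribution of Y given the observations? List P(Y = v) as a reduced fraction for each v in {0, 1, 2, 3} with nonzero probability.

Enumerate traces; 12 have nonzero weight after conditioning:
  (U=2, X=1, Z=0, W=1, Y=2) weight 1/243
  (U=2, X=1, Z=1, W=1, Y=2) weight 1/486
  (U=2, X=2, Z=0, W=0, Y=0) weight 4/243
  (U=2, X=2, Z=0, W=0, Y=3) weight 2/243
  (U=2, X=2, Z=1, W=0, Y=0) weight 2/243
  (U=2, X=2, Z=1, W=0, Y=3) weight 1/243
  (U=3, X=1, Z=0, W=1, Y=2) weight 1/324
  (U=3, X=1, Z=1, W=1, Y=2) weight 1/324
  … 4 more
Group by Y:
  weight(Y=0) = 4/81
  weight(Y=2) = 1/81
  weight(Y=3) = 2/81
Total weight = 4/81 + 1/81 + 2/81 = 7/81
P(Y=0 | obs) = 4/81 / 7/81 = 4/7
P(Y=2 | obs) = 1/81 / 7/81 = 1/7
P(Y=3 | obs) = 2/81 / 7/81 = 2/7

P(Y=0) = 4/7, P(Y=2) = 1/7, P(Y=3) = 2/7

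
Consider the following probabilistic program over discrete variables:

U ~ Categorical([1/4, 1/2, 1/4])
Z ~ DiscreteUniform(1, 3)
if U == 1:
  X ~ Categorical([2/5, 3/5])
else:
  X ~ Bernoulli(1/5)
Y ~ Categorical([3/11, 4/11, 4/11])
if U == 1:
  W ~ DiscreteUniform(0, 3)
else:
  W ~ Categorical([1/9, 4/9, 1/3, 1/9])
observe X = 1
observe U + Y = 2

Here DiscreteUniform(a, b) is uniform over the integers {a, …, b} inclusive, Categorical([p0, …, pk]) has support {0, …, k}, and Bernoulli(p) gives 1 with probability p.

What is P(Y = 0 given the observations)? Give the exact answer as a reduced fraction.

Enumerate traces; 36 have nonzero weight after conditioning:
  (U=0, Z=1, X=1, Y=2, W=0) weight 1/1485
  (U=0, Z=1, X=1, Y=2, W=1) weight 4/1485
  (U=0, Z=1, X=1, Y=2, W=2) weight 1/495
  (U=0, Z=1, X=1, Y=2, W=3) weight 1/1485
  (U=0, Z=2, X=1, Y=2, W=0) weight 1/1485
  (U=0, Z=2, X=1, Y=2, W=1) weight 4/1485
  (U=0, Z=2, X=1, Y=2, W=2) weight 1/495
  (U=0, Z=2, X=1, Y=2, W=3) weight 1/1485
  (U=1, Z=1, X=1, Y=1, W=0) weight 1/110
  (U=2, Z=1, X=1, Y=0, W=0) weight 1/1980
  … 26 more
Group by Y:
  weight(Y=0) = 3/220
  weight(Y=1) = 6/55
  weight(Y=2) = 1/55
Total weight = 3/220 + 6/55 + 1/55 = 31/220
P(Y=0 | obs) = 3/220 / 31/220 = 3/31
P(Y=1 | obs) = 6/55 / 31/220 = 24/31
P(Y=2 | obs) = 1/55 / 31/220 = 4/31

P(Y = 0 | obs) = 3/31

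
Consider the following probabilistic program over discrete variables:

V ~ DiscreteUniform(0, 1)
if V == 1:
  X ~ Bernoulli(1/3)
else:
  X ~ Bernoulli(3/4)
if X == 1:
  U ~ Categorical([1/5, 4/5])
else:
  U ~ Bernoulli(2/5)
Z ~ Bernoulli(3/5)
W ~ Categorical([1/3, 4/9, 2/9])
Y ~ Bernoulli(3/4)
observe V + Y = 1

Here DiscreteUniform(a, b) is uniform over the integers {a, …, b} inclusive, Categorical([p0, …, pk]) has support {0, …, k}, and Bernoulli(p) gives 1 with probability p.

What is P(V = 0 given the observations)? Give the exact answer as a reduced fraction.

Enumerate traces; 48 have nonzero weight after conditioning:
  (V=0, X=0, U=0, Z=0, W=0, Y=1) weight 3/400
  (V=0, X=0, U=0, Z=0, W=1, Y=1) weight 1/100
  (V=0, X=0, U=0, Z=0, W=2, Y=1) weight 1/200
  (V=0, X=0, U=0, Z=1, W=0, Y=1) weight 9/800
  (V=0, X=0, U=0, Z=1, W=1, Y=1) weight 3/200
  (V=0, X=0, U=0, Z=1, W=2, Y=1) weight 3/400
  (V=0, X=0, U=1, Z=0, W=0, Y=1) weight 1/200
  (V=0, X=0, U=1, Z=0, W=1, Y=1) weight 1/150
  (V=1, X=0, U=0, Z=0, W=0, Y=0) weight 1/150
  … 39 more
Group by V:
  weight(V=0) = 3/8
  weight(V=1) = 1/8
Total weight = 3/8 + 1/8 = 1/2
P(V=0 | obs) = 3/8 / 1/2 = 3/4
P(V=1 | obs) = 1/8 / 1/2 = 1/4

P(V = 0 | obs) = 3/4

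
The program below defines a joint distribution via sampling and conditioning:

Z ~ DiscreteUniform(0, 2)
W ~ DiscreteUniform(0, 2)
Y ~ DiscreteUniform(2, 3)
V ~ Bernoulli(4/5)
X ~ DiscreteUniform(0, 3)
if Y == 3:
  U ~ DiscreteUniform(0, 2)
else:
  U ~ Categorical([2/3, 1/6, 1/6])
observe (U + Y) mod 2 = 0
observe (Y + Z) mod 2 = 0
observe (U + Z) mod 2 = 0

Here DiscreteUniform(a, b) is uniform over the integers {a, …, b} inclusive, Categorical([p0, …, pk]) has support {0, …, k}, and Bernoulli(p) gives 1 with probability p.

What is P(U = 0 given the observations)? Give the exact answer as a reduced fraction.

Enumerate traces; 120 have nonzero weight after conditioning:
  (Z=0, W=0, Y=2, V=0, X=0, U=0) weight 1/540
  (Z=0, W=0, Y=2, V=0, X=0, U=2) weight 1/2160
  (Z=0, W=0, Y=2, V=0, X=1, U=0) weight 1/540
  (Z=0, W=0, Y=2, V=0, X=1, U=2) weight 1/2160
  (Z=0, W=0, Y=2, V=0, X=2, U=0) weight 1/540
  (Z=0, W=0, Y=2, V=0, X=2, U=2) weight 1/2160
  (Z=0, W=0, Y=2, V=0, X=3, U=0) weight 1/540
  (Z=0, W=0, Y=2, V=0, X=3, U=2) weight 1/2160
  (Z=1, W=0, Y=3, V=0, X=0, U=1) weight 1/1080
  … 111 more
Group by U:
  weight(U=0) = 2/9
  weight(U=1) = 1/18
  weight(U=2) = 1/18
Total weight = 2/9 + 1/18 + 1/18 = 1/3
P(U=0 | obs) = 2/9 / 1/3 = 2/3
P(U=1 | obs) = 1/18 / 1/3 = 1/6
P(U=2 | obs) = 1/18 / 1/3 = 1/6

P(U = 0 | obs) = 2/3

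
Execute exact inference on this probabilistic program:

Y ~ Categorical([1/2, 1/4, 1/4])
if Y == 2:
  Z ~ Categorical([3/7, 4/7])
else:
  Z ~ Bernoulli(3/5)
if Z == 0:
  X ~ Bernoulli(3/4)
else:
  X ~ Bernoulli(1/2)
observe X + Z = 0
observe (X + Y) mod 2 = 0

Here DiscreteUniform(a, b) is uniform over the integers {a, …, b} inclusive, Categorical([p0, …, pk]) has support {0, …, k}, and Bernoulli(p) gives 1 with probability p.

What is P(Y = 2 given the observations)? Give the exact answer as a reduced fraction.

Enumerate traces; 2 have nonzero weight after conditioning:
  (Y=0, Z=0, X=0) weight 1/20
  (Y=2, Z=0, X=0) weight 3/112
Group by Y:
  weight(Y=0) = 1/20
  weight(Y=2) = 3/112
Total weight = 1/20 + 3/112 = 43/560
P(Y=0 | obs) = 1/20 / 43/560 = 28/43
P(Y=2 | obs) = 3/112 / 43/560 = 15/43

P(Y = 2 | obs) = 15/43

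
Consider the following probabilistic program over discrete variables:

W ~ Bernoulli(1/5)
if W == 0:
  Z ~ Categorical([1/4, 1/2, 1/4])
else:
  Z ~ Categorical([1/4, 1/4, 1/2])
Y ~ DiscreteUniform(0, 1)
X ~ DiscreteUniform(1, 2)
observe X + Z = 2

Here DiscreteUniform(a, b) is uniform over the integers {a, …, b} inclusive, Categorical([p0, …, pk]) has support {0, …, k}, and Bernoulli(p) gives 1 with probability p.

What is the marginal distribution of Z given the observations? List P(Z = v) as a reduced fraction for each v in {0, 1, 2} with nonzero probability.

Enumerate traces; 8 have nonzero weight after conditioning:
  (W=0, Z=0, Y=0, X=2) weight 1/20
  (W=0, Z=0, Y=1, X=2) weight 1/20
  (W=0, Z=1, Y=0, X=1) weight 1/10
  (W=0, Z=1, Y=1, X=1) weight 1/10
  (W=1, Z=0, Y=0, X=2) weight 1/80
  (W=1, Z=0, Y=1, X=2) weight 1/80
  (W=1, Z=1, Y=0, X=1) weight 1/80
  (W=1, Z=1, Y=1, X=1) weight 1/80
Group by Z:
  weight(Z=0) = 1/8
  weight(Z=1) = 9/40
Total weight = 1/8 + 9/40 = 7/20
P(Z=0 | obs) = 1/8 / 7/20 = 5/14
P(Z=1 | obs) = 9/40 / 7/20 = 9/14

P(Z=0) = 5/14, P(Z=1) = 9/14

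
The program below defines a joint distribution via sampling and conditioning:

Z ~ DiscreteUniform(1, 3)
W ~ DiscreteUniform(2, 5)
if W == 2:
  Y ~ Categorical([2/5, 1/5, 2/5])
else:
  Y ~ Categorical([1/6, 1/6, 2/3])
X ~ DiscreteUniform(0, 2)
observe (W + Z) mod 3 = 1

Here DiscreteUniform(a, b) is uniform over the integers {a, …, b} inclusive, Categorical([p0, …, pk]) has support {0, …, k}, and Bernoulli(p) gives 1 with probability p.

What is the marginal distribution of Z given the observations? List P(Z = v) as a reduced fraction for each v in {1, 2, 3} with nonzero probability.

Enumerate traces; 36 have nonzero weight after conditioning:
  (Z=1, W=3, Y=0, X=0) weight 1/216
  (Z=1, W=3, Y=0, X=1) weight 1/216
  (Z=1, W=3, Y=0, X=2) weight 1/216
  (Z=1, W=3, Y=1, X=0) weight 1/216
  (Z=1, W=3, Y=1, X=1) weight 1/216
  (Z=1, W=3, Y=1, X=2) weight 1/216
  (Z=1, W=3, Y=2, X=0) weight 1/54
  (Z=1, W=3, Y=2, X=1) weight 1/54
  (Z=2, W=2, Y=0, X=0) weight 1/90
  (Z=3, W=4, Y=0, X=0) weight 1/216
  … 26 more
Group by Z:
  weight(Z=1) = 1/12
  weight(Z=2) = 1/6
  weight(Z=3) = 1/12
Total weight = 1/12 + 1/6 + 1/12 = 1/3
P(Z=1 | obs) = 1/12 / 1/3 = 1/4
P(Z=2 | obs) = 1/6 / 1/3 = 1/2
P(Z=3 | obs) = 1/12 / 1/3 = 1/4

P(Z=1) = 1/4, P(Z=2) = 1/2, P(Z=3) = 1/4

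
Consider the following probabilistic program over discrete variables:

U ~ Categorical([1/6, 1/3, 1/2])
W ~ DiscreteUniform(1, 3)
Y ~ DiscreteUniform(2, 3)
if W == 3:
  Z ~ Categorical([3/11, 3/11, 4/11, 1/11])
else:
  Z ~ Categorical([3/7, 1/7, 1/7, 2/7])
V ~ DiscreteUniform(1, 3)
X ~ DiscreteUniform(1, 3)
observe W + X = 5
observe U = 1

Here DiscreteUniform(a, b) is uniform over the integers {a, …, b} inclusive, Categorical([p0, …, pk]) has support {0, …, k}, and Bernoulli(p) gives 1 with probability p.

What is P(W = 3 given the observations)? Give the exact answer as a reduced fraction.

P(W = 3 | obs) = 1/2

Enumerate traces; 48 have nonzero weight after conditioning:
  (U=1, W=2, Y=2, Z=0, V=1, X=3) weight 1/378
  (U=1, W=2, Y=2, Z=0, V=2, X=3) weight 1/378
  (U=1, W=2, Y=2, Z=0, V=3, X=3) weight 1/378
  (U=1, W=2, Y=2, Z=1, V=1, X=3) weight 1/1134
  (U=1, W=2, Y=2, Z=1, V=2, X=3) weight 1/1134
  (U=1, W=2, Y=2, Z=1, V=3, X=3) weight 1/1134
  (U=1, W=2, Y=2, Z=2, V=1, X=3) weight 1/1134
  (U=1, W=2, Y=2, Z=2, V=2, X=3) weight 1/1134
  (U=1, W=3, Y=2, Z=0, V=1, X=2) weight 1/594
  … 39 more
Group by W:
  weight(W=2) = 1/27
  weight(W=3) = 1/27
Total weight = 1/27 + 1/27 = 2/27
P(W=2 | obs) = 1/27 / 2/27 = 1/2
P(W=3 | obs) = 1/27 / 2/27 = 1/2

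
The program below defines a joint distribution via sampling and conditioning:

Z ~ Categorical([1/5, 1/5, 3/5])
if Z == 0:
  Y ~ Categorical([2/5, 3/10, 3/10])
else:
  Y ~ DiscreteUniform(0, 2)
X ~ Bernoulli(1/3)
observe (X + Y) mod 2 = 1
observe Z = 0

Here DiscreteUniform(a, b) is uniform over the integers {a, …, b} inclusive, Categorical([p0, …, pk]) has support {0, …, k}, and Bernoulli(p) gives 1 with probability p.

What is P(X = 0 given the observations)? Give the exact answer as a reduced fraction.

Enumerate traces; 3 have nonzero weight after conditioning:
  (Z=0, Y=0, X=1) weight 2/75
  (Z=0, Y=1, X=0) weight 1/25
  (Z=0, Y=2, X=1) weight 1/50
Group by X:
  weight(X=0) = 1/25
  weight(X=1) = 7/150
Total weight = 1/25 + 7/150 = 13/150
P(X=0 | obs) = 1/25 / 13/150 = 6/13
P(X=1 | obs) = 7/150 / 13/150 = 7/13

P(X = 0 | obs) = 6/13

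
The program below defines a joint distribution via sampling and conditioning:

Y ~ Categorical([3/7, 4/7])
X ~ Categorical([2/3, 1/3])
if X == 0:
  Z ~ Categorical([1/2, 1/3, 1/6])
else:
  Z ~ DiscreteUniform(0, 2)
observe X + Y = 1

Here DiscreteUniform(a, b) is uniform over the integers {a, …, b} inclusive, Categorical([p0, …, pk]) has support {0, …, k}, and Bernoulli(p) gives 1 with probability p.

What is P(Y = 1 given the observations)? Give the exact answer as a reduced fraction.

Enumerate traces; 6 have nonzero weight after conditioning:
  (Y=0, X=1, Z=0) weight 1/21
  (Y=0, X=1, Z=1) weight 1/21
  (Y=0, X=1, Z=2) weight 1/21
  (Y=1, X=0, Z=0) weight 4/21
  (Y=1, X=0, Z=1) weight 8/63
  (Y=1, X=0, Z=2) weight 4/63
Group by Y:
  weight(Y=0) = 1/7
  weight(Y=1) = 8/21
Total weight = 1/7 + 8/21 = 11/21
P(Y=0 | obs) = 1/7 / 11/21 = 3/11
P(Y=1 | obs) = 8/21 / 11/21 = 8/11

P(Y = 1 | obs) = 8/11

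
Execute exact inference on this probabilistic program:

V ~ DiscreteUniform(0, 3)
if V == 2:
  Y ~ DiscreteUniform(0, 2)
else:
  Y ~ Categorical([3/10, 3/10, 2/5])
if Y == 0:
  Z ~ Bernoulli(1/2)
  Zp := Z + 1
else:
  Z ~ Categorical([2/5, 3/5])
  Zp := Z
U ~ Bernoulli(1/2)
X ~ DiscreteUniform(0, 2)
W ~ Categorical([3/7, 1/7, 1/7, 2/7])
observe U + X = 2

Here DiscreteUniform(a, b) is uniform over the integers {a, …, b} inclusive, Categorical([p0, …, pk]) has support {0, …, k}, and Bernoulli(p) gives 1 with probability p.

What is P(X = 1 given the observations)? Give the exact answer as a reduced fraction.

Enumerate traces; 192 have nonzero weight after conditioning:
  (V=0, Y=0, Z=0, U=0, X=2, W=0) weight 3/1120
  (V=0, Y=0, Z=0, U=0, X=2, W=1) weight 1/1120
  (V=0, Y=0, Z=0, U=0, X=2, W=2) weight 1/1120
  (V=0, Y=0, Z=0, U=0, X=2, W=3) weight 1/560
  (V=0, Y=0, Z=0, U=1, X=1, W=0) weight 3/1120
  (V=0, Y=0, Z=0, U=1, X=1, W=1) weight 1/1120
  (V=0, Y=0, Z=0, U=1, X=1, W=2) weight 1/1120
  (V=0, Y=0, Z=0, U=1, X=1, W=3) weight 1/560
  … 184 more
Group by X:
  weight(X=1) = 1/6
  weight(X=2) = 1/6
Total weight = 1/6 + 1/6 = 1/3
P(X=1 | obs) = 1/6 / 1/3 = 1/2
P(X=2 | obs) = 1/6 / 1/3 = 1/2

P(X = 1 | obs) = 1/2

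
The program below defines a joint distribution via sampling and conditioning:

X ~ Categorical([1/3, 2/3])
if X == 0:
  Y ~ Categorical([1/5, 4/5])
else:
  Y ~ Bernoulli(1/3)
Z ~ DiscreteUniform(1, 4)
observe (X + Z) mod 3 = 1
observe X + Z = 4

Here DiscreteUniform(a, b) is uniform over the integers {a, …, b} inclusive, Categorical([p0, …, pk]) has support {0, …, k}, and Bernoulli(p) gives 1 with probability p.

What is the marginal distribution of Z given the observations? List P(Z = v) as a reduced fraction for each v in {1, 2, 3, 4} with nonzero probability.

P(Z=3) = 2/3, P(Z=4) = 1/3

Enumerate traces; 4 have nonzero weight after conditioning:
  (X=0, Y=0, Z=4) weight 1/60
  (X=0, Y=1, Z=4) weight 1/15
  (X=1, Y=0, Z=3) weight 1/9
  (X=1, Y=1, Z=3) weight 1/18
Group by Z:
  weight(Z=3) = 1/6
  weight(Z=4) = 1/12
Total weight = 1/6 + 1/12 = 1/4
P(Z=3 | obs) = 1/6 / 1/4 = 2/3
P(Z=4 | obs) = 1/12 / 1/4 = 1/3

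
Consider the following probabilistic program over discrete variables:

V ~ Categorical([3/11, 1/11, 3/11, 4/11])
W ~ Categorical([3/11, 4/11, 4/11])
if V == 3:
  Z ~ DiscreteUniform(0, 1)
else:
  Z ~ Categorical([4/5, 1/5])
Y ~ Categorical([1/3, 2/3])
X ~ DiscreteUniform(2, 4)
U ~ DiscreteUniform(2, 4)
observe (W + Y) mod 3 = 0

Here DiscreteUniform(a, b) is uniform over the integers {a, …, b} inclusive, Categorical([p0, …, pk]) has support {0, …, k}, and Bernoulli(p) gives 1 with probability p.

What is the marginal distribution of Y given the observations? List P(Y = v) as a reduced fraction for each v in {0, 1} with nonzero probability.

Enumerate traces; 144 have nonzero weight after conditioning:
  (V=0, W=0, Z=0, Y=0, X=2, U=2) weight 4/1815
  (V=0, W=0, Z=0, Y=0, X=2, U=3) weight 4/1815
  (V=0, W=0, Z=0, Y=0, X=2, U=4) weight 4/1815
  (V=0, W=0, Z=0, Y=0, X=3, U=2) weight 4/1815
  (V=0, W=0, Z=0, Y=0, X=3, U=3) weight 4/1815
  (V=0, W=0, Z=0, Y=0, X=3, U=4) weight 4/1815
  (V=0, W=0, Z=0, Y=0, X=4, U=2) weight 4/1815
  (V=0, W=0, Z=0, Y=0, X=4, U=3) weight 4/1815
  (V=0, W=2, Z=0, Y=1, X=2, U=2) weight 32/5445
  … 135 more
Group by Y:
  weight(Y=0) = 1/11
  weight(Y=1) = 8/33
Total weight = 1/11 + 8/33 = 1/3
P(Y=0 | obs) = 1/11 / 1/3 = 3/11
P(Y=1 | obs) = 8/33 / 1/3 = 8/11

P(Y=0) = 3/11, P(Y=1) = 8/11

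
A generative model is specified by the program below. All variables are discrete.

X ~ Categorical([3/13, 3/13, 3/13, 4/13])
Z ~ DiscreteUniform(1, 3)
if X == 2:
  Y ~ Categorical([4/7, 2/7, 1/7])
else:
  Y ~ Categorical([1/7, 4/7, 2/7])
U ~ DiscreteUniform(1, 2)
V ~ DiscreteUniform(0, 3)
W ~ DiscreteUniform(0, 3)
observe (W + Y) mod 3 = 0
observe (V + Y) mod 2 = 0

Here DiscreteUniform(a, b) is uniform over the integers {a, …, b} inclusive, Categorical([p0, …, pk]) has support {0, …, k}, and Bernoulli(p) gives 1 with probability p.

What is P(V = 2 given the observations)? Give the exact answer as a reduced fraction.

Enumerate traces; 192 have nonzero weight after conditioning:
  (X=0, Z=1, Y=0, U=1, V=0, W=0) weight 1/2912
  (X=0, Z=1, Y=0, U=1, V=0, W=3) weight 1/2912
  (X=0, Z=1, Y=0, U=1, V=2, W=0) weight 1/2912
  (X=0, Z=1, Y=0, U=1, V=2, W=3) weight 1/2912
  (X=0, Z=1, Y=0, U=2, V=0, W=0) weight 1/2912
  (X=0, Z=1, Y=0, U=2, V=0, W=3) weight 1/2912
  (X=0, Z=1, Y=0, U=2, V=2, W=0) weight 1/2912
  (X=0, Z=1, Y=0, U=2, V=2, W=3) weight 1/2912
  (X=0, Z=1, Y=1, U=1, V=1, W=2) weight 1/728
  (X=0, Z=1, Y=1, U=1, V=3, W=2) weight 1/728
  … 182 more
Group by V:
  weight(V=0) = 67/1456
  weight(V=1) = 23/728
  weight(V=2) = 67/1456
  weight(V=3) = 23/728
Total weight = 67/1456 + 23/728 + 67/1456 + 23/728 = 113/728
P(V=0 | obs) = 67/1456 / 113/728 = 67/226
P(V=1 | obs) = 23/728 / 113/728 = 23/113
P(V=2 | obs) = 67/1456 / 113/728 = 67/226
P(V=3 | obs) = 23/728 / 113/728 = 23/113

P(V = 2 | obs) = 67/226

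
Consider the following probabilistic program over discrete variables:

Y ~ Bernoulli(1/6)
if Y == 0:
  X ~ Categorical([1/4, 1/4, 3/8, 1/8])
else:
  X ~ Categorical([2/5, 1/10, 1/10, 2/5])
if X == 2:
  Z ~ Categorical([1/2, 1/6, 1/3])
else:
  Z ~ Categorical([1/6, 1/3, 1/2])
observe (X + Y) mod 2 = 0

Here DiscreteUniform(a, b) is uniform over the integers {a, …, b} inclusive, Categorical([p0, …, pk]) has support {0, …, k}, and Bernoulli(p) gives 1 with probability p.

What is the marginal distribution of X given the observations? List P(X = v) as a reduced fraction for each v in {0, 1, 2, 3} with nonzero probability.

Enumerate traces; 12 have nonzero weight after conditioning:
  (Y=0, X=0, Z=0) weight 5/144
  (Y=0, X=0, Z=1) weight 5/72
  (Y=0, X=0, Z=2) weight 5/48
  (Y=0, X=2, Z=0) weight 5/32
  (Y=0, X=2, Z=1) weight 5/96
  (Y=0, X=2, Z=2) weight 5/48
  (Y=1, X=1, Z=0) weight 1/360
  (Y=1, X=1, Z=1) weight 1/180
  (Y=1, X=3, Z=0) weight 1/90
  … 3 more
Group by X:
  weight(X=0) = 5/24
  weight(X=1) = 1/60
  weight(X=2) = 5/16
  weight(X=3) = 1/15
Total weight = 5/24 + 1/60 + 5/16 + 1/15 = 29/48
P(X=0 | obs) = 5/24 / 29/48 = 10/29
P(X=1 | obs) = 1/60 / 29/48 = 4/145
P(X=2 | obs) = 5/16 / 29/48 = 15/29
P(X=3 | obs) = 1/15 / 29/48 = 16/145

P(X=0) = 10/29, P(X=1) = 4/145, P(X=2) = 15/29, P(X=3) = 16/145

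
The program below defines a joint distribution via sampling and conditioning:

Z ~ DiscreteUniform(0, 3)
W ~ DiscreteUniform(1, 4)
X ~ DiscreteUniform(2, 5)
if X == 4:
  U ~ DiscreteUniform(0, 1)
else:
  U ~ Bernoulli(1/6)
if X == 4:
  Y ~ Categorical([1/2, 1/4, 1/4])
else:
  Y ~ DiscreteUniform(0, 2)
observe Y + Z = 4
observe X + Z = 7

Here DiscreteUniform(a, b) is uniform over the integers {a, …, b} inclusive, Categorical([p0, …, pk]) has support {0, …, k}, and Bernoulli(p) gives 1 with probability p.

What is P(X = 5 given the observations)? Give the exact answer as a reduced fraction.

Enumerate traces; 16 have nonzero weight after conditioning:
  (Z=2, W=1, X=5, U=0, Y=2) weight 5/1152
  (Z=2, W=1, X=5, U=1, Y=2) weight 1/1152
  (Z=2, W=2, X=5, U=0, Y=2) weight 5/1152
  (Z=2, W=2, X=5, U=1, Y=2) weight 1/1152
  (Z=2, W=3, X=5, U=0, Y=2) weight 5/1152
  (Z=2, W=3, X=5, U=1, Y=2) weight 1/1152
  (Z=2, W=4, X=5, U=0, Y=2) weight 5/1152
  (Z=2, W=4, X=5, U=1, Y=2) weight 1/1152
  (Z=3, W=1, X=4, U=0, Y=1) weight 1/512
  … 7 more
Group by X:
  weight(X=4) = 1/64
  weight(X=5) = 1/48
Total weight = 1/64 + 1/48 = 7/192
P(X=4 | obs) = 1/64 / 7/192 = 3/7
P(X=5 | obs) = 1/48 / 7/192 = 4/7

P(X = 5 | obs) = 4/7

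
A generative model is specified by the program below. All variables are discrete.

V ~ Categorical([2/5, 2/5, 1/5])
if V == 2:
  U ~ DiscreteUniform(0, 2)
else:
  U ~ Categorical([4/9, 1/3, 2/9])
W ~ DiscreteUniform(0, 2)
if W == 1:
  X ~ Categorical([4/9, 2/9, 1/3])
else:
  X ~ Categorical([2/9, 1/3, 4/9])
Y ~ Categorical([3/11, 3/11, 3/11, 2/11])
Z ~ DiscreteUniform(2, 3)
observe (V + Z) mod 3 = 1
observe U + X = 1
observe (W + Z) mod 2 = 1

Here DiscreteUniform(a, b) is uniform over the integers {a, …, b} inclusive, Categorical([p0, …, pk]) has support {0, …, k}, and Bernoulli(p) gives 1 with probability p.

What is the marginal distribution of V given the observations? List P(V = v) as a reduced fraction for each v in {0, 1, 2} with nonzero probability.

P(V=1) = 4/5, P(V=2) = 1/5

Enumerate traces; 24 have nonzero weight after conditioning:
  (V=1, U=0, W=0, X=1, Y=0, Z=3) weight 4/1485
  (V=1, U=0, W=0, X=1, Y=1, Z=3) weight 4/1485
  (V=1, U=0, W=0, X=1, Y=2, Z=3) weight 4/1485
  (V=1, U=0, W=0, X=1, Y=3, Z=3) weight 8/4455
  (V=1, U=0, W=2, X=1, Y=0, Z=3) weight 4/1485
  (V=1, U=0, W=2, X=1, Y=1, Z=3) weight 4/1485
  (V=1, U=0, W=2, X=1, Y=2, Z=3) weight 4/1485
  (V=1, U=0, W=2, X=1, Y=3, Z=3) weight 8/4455
  (V=2, U=0, W=1, X=1, Y=0, Z=2) weight 1/1485
  … 15 more
Group by V:
  weight(V=1) = 4/135
  weight(V=2) = 1/135
Total weight = 4/135 + 1/135 = 1/27
P(V=1 | obs) = 4/135 / 1/27 = 4/5
P(V=2 | obs) = 1/135 / 1/27 = 1/5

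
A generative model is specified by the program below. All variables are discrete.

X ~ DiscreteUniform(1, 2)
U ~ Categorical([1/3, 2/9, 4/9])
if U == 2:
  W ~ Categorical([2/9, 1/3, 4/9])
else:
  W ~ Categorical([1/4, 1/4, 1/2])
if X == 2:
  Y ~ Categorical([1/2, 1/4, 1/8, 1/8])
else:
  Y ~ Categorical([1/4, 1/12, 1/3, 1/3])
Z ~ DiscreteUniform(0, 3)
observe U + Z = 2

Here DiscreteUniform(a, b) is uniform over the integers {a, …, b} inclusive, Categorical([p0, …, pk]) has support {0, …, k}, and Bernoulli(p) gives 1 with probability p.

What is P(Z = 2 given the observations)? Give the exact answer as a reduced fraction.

P(Z = 2 | obs) = 1/3

Enumerate traces; 72 have nonzero weight after conditioning:
  (X=1, U=0, W=0, Y=0, Z=2) weight 1/384
  (X=1, U=0, W=0, Y=1, Z=2) weight 1/1152
  (X=1, U=0, W=0, Y=2, Z=2) weight 1/288
  (X=1, U=0, W=0, Y=3, Z=2) weight 1/288
  (X=1, U=0, W=1, Y=0, Z=2) weight 1/384
  (X=1, U=0, W=1, Y=1, Z=2) weight 1/1152
  (X=1, U=0, W=1, Y=2, Z=2) weight 1/288
  (X=1, U=0, W=1, Y=3, Z=2) weight 1/288
  (X=1, U=1, W=0, Y=0, Z=1) weight 1/576
  (X=1, U=2, W=0, Y=0, Z=0) weight 1/324
  … 62 more
Group by Z:
  weight(Z=0) = 1/9
  weight(Z=1) = 1/18
  weight(Z=2) = 1/12
Total weight = 1/9 + 1/18 + 1/12 = 1/4
P(Z=0 | obs) = 1/9 / 1/4 = 4/9
P(Z=1 | obs) = 1/18 / 1/4 = 2/9
P(Z=2 | obs) = 1/12 / 1/4 = 1/3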